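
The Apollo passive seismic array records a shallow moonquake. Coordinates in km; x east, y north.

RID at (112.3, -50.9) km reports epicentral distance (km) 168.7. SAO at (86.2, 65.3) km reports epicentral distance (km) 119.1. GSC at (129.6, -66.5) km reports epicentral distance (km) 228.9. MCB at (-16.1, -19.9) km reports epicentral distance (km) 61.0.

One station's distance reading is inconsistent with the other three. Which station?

GSC

Solve using three stations at a time. Using RID, SAO, MCB (subtract circle equations pairwise → linear system) gives (x, y) ≈ (-30.1, 39.6).
Distances from that point to each station vs reported:
  RID: calculated 168.7 vs reported 168.7 → residual 0.0 km
  SAO: calculated 119.1 vs reported 119.1 → residual 0.0 km
  GSC: calculated 191.7 vs reported 228.9 → residual 37.2 km
  MCB: calculated 61.1 vs reported 61.0 → residual 0.1 km
RID, SAO, MCB are mutually consistent (residuals ≈ 0); GSC is off by 37.2 km.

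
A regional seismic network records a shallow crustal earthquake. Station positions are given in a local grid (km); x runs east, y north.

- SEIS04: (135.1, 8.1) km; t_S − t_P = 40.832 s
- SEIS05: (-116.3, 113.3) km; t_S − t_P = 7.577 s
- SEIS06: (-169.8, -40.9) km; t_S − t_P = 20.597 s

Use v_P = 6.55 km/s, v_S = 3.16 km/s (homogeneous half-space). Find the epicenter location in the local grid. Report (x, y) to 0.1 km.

Distance from S−P lag: d = Δt · v_P v_S / (v_P − v_S) = Δt · (6.55·3.16)/(6.55−3.16) ≈ 6.1056·Δt.
So d_SEIS04 = 249.30, d_SEIS05 = 46.26, d_SEIS06 = 125.76 km.
Circle about each station: (x − 135.1)² + (y − 8.1)² = 249.30²; (x + 116.3)² + (y − 113.3)² = 46.26²; (x + 169.8)² + (y + 40.9)² = 125.76².
Subtracting pairs of circle equations eliminates x²+y² and gives linear equations (the radical axes):
-502.8 x + 210.4 y = 68055.46
-609.8 x − 98.0 y = 58522.14
Solving the 2×2 system: x ≈ -106.9, y ≈ 68.0 km.
Check against SEIS04 (with the unrounded x, y): √((x − 135.1)²+(y − 8.1)²) = 249.30 ≈ 249.30 km. ✓

(-106.9, 68.0)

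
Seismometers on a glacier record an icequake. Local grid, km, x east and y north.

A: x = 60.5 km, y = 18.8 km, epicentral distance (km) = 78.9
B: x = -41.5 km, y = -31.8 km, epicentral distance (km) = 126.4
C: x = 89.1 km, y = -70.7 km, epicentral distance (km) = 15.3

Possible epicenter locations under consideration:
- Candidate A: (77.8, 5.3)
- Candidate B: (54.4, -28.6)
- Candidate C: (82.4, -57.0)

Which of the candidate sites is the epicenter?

Candidate C

For each candidate, compare |candidate − station| to the reported distance:
Candidate A: residuals A 57.0, B 1.5, C 61.5 → max 61.5 km
Candidate B: residuals A 31.1, B 30.4, C 39.3 → max 39.3 km
Candidate C: residuals A 0.0, B 0.0, C 0.0 → max 0.0 km
Only Candidate C has all residuals ≈ 0.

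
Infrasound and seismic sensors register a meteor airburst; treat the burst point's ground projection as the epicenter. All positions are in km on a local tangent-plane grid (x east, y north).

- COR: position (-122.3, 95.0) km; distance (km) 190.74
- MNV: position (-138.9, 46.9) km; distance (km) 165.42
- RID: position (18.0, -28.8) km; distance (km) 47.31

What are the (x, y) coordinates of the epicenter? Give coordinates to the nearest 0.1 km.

Circle about each station: (x + 122.3)² + (y − 95.0)² = 190.74²; (x + 138.9)² + (y − 46.9)² = 165.42²; (x − 18.0)² + (y + 28.8)² = 47.31².
Subtracting the COR equation from the MNV and RID equations removes the quadratic terms:
-33.2 x − 96.2 y = 6528.50
280.6 x − 247.6 y = 11314.66
Solving the 2×2 system: x ≈ -15.0, y ≈ -62.7 km.
Check against COR (with the unrounded x, y): √((x + 122.3)²+(y − 95.0)²) = 190.74 ≈ 190.74 km. ✓

x ≈ -15.0 km, y ≈ -62.7 km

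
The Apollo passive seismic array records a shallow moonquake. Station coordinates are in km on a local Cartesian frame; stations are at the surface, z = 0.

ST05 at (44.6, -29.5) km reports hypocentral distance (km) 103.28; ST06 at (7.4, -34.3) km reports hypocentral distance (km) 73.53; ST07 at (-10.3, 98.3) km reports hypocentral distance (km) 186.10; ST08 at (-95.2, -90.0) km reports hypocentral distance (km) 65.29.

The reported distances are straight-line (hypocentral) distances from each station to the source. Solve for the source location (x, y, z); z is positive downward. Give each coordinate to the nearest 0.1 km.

x ≈ -38.1 km, y ≈ -83.1 km, depth ≈ 30.9 km

Each station gives a sphere (x−x_i)² + (y−y_i)² + z² = d_i² (stations at z=0).
Subtracting the ST05 sphere from ST06 and ST07: z² cancels, leaving linear equations in x and y:
-74.4 x − 9.6 y = 3631.94
-109.8 x + 255.6 y = -17056.88
Solving: x ≈ -38.094, y ≈ -83.097 km (keep extra digits for the depth step; rounded: -38.1, -83.1).
Then from the ST05 sphere: z² = 103.28² − (x − 44.6)² − (y + 29.5)² with x = -38.094, y = -83.097, so z ≈ 30.916 ≈ 30.9 km.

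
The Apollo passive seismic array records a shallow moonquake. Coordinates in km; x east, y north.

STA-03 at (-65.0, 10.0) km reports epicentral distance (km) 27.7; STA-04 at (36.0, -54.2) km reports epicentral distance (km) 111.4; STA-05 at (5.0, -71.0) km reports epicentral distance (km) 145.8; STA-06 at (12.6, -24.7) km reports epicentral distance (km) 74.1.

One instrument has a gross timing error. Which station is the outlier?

Solve using three stations at a time. Using STA-03, STA-04, STA-06 (subtract circle equations pairwise → linear system) gives (x, y) ≈ (-42.1, 25.2).
Distances from that point to each station vs reported:
  STA-03: calculated 27.5 vs reported 27.7 → residual 0.2 km
  STA-04: calculated 111.3 vs reported 111.4 → residual 0.1 km
  STA-05: calculated 107.1 vs reported 145.8 → residual 38.7 km
  STA-06: calculated 74.0 vs reported 74.1 → residual 0.1 km
STA-03, STA-04, STA-06 are mutually consistent (residuals ≈ 0); STA-05 is off by 38.7 km.

STA-05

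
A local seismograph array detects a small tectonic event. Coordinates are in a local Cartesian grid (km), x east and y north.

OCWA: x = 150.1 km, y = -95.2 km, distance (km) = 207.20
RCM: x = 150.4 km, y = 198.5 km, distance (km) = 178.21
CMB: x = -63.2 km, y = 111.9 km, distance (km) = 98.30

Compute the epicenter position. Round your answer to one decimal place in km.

Circle about each station: (x − 150.1)² + (y + 95.2)² = 207.20²; (x − 150.4)² + (y − 198.5)² = 178.21²; (x + 63.2)² + (y − 111.9)² = 98.30².
Subtracting pairs of circle equations eliminates x²+y² and gives linear equations (the radical axes):
0.6 x + 587.4 y = 41602.40
-426.6 x + 414.2 y = 18191.75
Solving the 2×2 system: x ≈ 26.1, y ≈ 70.8 km.
Check against OCWA (with the unrounded x, y): √((x − 150.1)²+(y + 95.2)²) = 207.20 ≈ 207.20 km. ✓

x ≈ 26.1 km, y ≈ 70.8 km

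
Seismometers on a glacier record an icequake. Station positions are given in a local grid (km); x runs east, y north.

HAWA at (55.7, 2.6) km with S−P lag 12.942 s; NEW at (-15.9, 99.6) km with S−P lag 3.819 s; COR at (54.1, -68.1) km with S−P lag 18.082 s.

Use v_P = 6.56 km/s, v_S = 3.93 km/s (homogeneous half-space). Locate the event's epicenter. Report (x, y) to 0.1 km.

-46.4 km east, 77.9 km north

Distance from S−P lag: d = Δt · v_P v_S / (v_P − v_S) = Δt · (6.56·3.93)/(6.56−3.93) ≈ 9.8026·Δt.
So d_HAWA = 126.87, d_NEW = 37.44, d_COR = 177.25 km.
Circle about each station: (x − 55.7)² + (y − 2.6)² = 126.87²; (x + 15.9)² + (y − 99.6)² = 37.44²; (x − 54.1)² + (y + 68.1)² = 177.25².
Subtracting pairs of circle equations eliminates x²+y² and gives linear equations (the radical axes):
-143.2 x + 194.0 y = 21757.96
-3.2 x − 141.4 y = -10866.40
Solving the 2×2 system: x ≈ -46.4, y ≈ 77.9 km.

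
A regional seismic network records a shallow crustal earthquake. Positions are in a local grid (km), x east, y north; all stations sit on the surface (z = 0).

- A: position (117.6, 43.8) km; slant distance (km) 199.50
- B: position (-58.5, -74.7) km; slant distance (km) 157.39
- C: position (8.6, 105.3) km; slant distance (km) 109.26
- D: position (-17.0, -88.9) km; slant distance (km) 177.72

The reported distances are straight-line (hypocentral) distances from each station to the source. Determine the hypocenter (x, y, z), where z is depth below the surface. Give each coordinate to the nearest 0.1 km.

Each station gives a sphere (x−x_i)² + (y−y_i)² + z² = d_i² (stations at z=0).
Subtracting the A sphere from B and C: z² cancels, leaving linear equations in x and y:
-352.2 x − 237.0 y = 8282.78
-218.0 x + 123.0 y = 23276.35
Solving: x ≈ -68.802, y ≈ 67.297 km (keep extra digits for the depth step; rounded: -68.8, 67.3).
Then from the A sphere: z² = 199.50² − (x − 117.6)² − (y − 43.8)² with x = -68.802, y = 67.297, so z ≈ 67.100 ≈ 67.1 km.

(-68.8, 67.3, 67.1)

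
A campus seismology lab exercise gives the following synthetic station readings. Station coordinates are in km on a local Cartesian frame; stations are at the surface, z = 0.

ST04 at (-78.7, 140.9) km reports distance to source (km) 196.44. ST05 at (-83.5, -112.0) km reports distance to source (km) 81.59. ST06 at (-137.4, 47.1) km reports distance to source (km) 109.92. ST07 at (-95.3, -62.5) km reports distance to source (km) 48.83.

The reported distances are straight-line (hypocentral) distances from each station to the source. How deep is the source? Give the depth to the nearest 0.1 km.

Each station gives a sphere (x−x_i)² + (y−y_i)² + z² = d_i² (stations at z=0).
Subtracting the ST04 sphere from ST05 and ST06: z² cancels, leaving linear equations in x and y:
-9.6 x − 505.8 y = 25401.50
-117.4 x − 187.6 y = 21556.94
Solving: x ≈ -106.603, y ≈ -48.197 km (keep extra digits for the depth step; rounded: -106.6, -48.2).
Then from the ST04 sphere: z² = 196.44² − (x + 78.7)² − (y − 140.9)² with x = -106.603, y = -48.197, so z ≈ 45.304 ≈ 45.3 km.

z ≈ 45.3 km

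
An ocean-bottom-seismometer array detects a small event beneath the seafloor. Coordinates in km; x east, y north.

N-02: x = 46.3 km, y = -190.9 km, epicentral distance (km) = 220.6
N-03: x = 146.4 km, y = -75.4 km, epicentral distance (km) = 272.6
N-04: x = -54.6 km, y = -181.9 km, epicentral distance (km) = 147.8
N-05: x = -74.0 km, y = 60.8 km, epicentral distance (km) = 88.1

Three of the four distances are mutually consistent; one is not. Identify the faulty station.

Solve using three stations at a time. Using N-02, N-03, N-04 (subtract circle equations pairwise → linear system) gives (x, y) ≈ (-125.1, -52.3).
Distances from that point to each station vs reported:
  N-02: calculated 220.4 vs reported 220.6 → residual 0.2 km
  N-03: calculated 272.5 vs reported 272.6 → residual 0.1 km
  N-04: calculated 147.6 vs reported 147.8 → residual 0.2 km
  N-05: calculated 124.1 vs reported 88.1 → residual 36.0 km
N-02, N-03, N-04 are mutually consistent (residuals ≈ 0); N-05 is off by 36.0 km.

N-05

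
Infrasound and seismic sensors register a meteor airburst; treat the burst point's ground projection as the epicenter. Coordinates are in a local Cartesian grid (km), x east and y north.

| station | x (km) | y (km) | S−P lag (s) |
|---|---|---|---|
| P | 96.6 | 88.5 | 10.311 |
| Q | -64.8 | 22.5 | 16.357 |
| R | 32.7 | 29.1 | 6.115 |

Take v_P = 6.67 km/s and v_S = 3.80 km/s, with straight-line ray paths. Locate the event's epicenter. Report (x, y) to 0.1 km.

77.8 km east, -0.6 km north

Distance from S−P lag: d = Δt · v_P v_S / (v_P − v_S) = Δt · (6.67·3.80)/(6.67−3.80) ≈ 8.8314·Δt.
So d_P = 91.06, d_Q = 144.45, d_R = 54.00 km.
Circle about each station: (x − 96.6)² + (y − 88.5)² = 91.06²; (x + 64.8)² + (y − 22.5)² = 144.45²; (x − 32.7)² + (y − 29.1)² = 54.00².
Subtracting pairs of circle equations eliminates x²+y² and gives linear equations (the radical axes):
-322.8 x − 132.0 y = -25032.40
-127.8 x − 118.8 y = -9871.79
Solving the 2×2 system: x ≈ 77.8, y ≈ -0.6 km.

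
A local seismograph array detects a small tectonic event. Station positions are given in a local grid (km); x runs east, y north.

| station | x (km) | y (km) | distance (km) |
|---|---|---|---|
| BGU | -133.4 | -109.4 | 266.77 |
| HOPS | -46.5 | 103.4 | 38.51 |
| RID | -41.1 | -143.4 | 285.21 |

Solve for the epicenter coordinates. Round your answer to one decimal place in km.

-43.6 km east, 141.8 km north

Circle about each station: (x + 133.4)² + (y + 109.4)² = 266.77²; (x + 46.5)² + (y − 103.4)² = 38.51²; (x + 41.1)² + (y + 143.4)² = 285.21².
Subtracting the BGU equation from the HOPS and RID equations removes the quadratic terms:
173.8 x + 425.6 y = 52773.10
184.6 x − 68.0 y = -17689.66
Solving the 2×2 system: x ≈ -43.6, y ≈ 141.8 km.
Check against BGU (with the unrounded x, y): √((x + 133.4)²+(y + 109.4)²) = 266.77 ≈ 266.77 km. ✓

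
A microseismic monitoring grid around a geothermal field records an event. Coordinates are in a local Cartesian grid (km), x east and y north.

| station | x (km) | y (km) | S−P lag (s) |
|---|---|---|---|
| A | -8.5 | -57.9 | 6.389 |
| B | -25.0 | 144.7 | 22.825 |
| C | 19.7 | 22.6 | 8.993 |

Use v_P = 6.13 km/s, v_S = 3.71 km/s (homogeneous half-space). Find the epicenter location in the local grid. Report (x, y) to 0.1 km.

51.5 km east, -55.7 km north

Distance from S−P lag: d = Δt · v_P v_S / (v_P − v_S) = Δt · (6.13·3.71)/(6.13−3.71) ≈ 9.3976·Δt.
So d_A = 60.04, d_B = 214.50, d_C = 84.51 km.
Circle about each station: (x + 8.5)² + (y + 57.9)² = 60.04²; (x + 25.0)² + (y − 144.7)² = 214.50²; (x − 19.7)² + (y − 22.6)² = 84.51².
Subtracting the A equation from the B and C equations removes the quadratic terms:
-33.0 x + 405.2 y = -24267.02
56.4 x + 161.0 y = -6062.95
Solving the 2×2 system: x ≈ 51.5, y ≈ -55.7 km.
Check against A (with the unrounded x, y): √((x + 8.5)²+(y + 57.9)²) = 60.03 ≈ 60.04 km. ✓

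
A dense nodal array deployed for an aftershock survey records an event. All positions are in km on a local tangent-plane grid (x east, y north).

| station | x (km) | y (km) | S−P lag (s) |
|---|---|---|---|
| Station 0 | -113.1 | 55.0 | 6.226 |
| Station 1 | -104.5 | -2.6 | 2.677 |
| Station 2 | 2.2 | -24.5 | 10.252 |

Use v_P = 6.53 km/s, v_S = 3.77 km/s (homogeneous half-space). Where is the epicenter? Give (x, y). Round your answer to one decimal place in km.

-83.2 km east, 8.2 km north

Distance from S−P lag: d = Δt · v_P v_S / (v_P − v_S) = Δt · (6.53·3.77)/(6.53−3.77) ≈ 8.9196·Δt.
So d_Station 0 = 55.53, d_Station 1 = 23.88, d_Station 2 = 91.44 km.
Circle about each station: (x + 113.1)² + (y − 55.0)² = 55.53²; (x + 104.5)² + (y + 2.6)² = 23.88²; (x − 2.2)² + (y + 24.5)² = 91.44².
Subtracting the Station 0 equation from the Station 1 and Station 2 equations removes the quadratic terms:
17.2 x − 115.2 y = -2376.27
230.6 x − 159.0 y = -20489.21
Solving the 2×2 system: x ≈ -83.2, y ≈ 8.2 km.
Check against Station 0 (with the unrounded x, y): √((x + 113.1)²+(y − 55.0)²) = 55.53 ≈ 55.53 km. ✓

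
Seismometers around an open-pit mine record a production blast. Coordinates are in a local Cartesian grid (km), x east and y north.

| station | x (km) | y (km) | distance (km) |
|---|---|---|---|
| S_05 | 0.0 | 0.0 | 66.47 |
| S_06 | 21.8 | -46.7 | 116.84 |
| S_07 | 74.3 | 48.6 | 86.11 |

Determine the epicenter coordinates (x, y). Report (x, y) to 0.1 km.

Circle about each station: x² + y² = 66.47²; (x − 21.8)² + (y + 46.7)² = 116.84²; (x − 74.3)² + (y − 48.6)² = 86.11².
Subtracting pairs of circle equations eliminates x²+y² and gives linear equations (the radical axes):
43.6 x − 93.4 y = -6577.19
148.6 x + 97.2 y = 4885.78
Solving the 2×2 system: x ≈ -10.1, y ≈ 65.7 km.

(-10.1, 65.7)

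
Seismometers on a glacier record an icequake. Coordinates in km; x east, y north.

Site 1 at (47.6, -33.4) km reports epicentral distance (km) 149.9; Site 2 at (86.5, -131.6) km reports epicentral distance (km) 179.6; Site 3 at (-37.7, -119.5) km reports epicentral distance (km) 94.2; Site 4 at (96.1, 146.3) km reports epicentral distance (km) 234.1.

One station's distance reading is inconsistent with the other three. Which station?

Solve using three stations at a time. Using Site 2, Site 3, Site 4 (subtract circle equations pairwise → linear system) gives (x, y) ≈ (-60.2, -28.0).
Distances from that point to each station vs reported:
  Site 1: calculated 108.0 vs reported 149.9 → residual 41.9 km
  Site 2: calculated 179.6 vs reported 179.6 → residual 0.0 km
  Site 3: calculated 94.3 vs reported 94.2 → residual 0.1 km
  Site 4: calculated 234.1 vs reported 234.1 → residual 0.0 km
Site 2, Site 3, Site 4 are mutually consistent (residuals ≈ 0); Site 1 is off by 41.9 km.

Site 1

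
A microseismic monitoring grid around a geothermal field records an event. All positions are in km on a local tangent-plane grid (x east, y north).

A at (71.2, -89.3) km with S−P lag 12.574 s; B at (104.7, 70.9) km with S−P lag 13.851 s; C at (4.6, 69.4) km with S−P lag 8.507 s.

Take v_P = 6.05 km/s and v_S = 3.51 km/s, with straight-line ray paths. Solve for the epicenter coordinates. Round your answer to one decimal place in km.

Distance from S−P lag: d = Δt · v_P v_S / (v_P − v_S) = Δt · (6.05·3.51)/(6.05−3.51) ≈ 8.3604·Δt.
So d_A = 105.12, d_B = 115.80, d_C = 71.12 km.
Circle about each station: (x − 71.2)² + (y + 89.3)² = 105.12²; (x − 104.7)² + (y − 70.9)² = 115.80²; (x − 4.6)² + (y − 69.4)² = 71.12².
Subtracting the A equation from the B and C equations removes the quadratic terms:
67.0 x + 320.4 y = 585.54
-133.2 x + 317.4 y = -2214.25
Solving the 2×2 system: x ≈ 14.0, y ≈ -1.1 km.
Check against A (with the unrounded x, y): √((x − 71.2)²+(y + 89.3)²) = 105.12 ≈ 105.12 km. ✓

x ≈ 14.0 km, y ≈ -1.1 km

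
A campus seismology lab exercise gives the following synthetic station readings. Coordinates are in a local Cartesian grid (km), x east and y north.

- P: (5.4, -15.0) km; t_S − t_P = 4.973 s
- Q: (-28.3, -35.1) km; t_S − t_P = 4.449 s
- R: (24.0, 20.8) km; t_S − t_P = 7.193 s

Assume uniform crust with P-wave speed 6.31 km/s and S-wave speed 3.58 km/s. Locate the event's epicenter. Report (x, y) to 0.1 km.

x ≈ -32.3 km, y ≈ 1.5 km

Distance from S−P lag: d = Δt · v_P v_S / (v_P − v_S) = Δt · (6.31·3.58)/(6.31−3.58) ≈ 8.2747·Δt.
So d_P = 41.15, d_Q = 36.81, d_R = 59.52 km.
Circle about each station: (x − 5.4)² + (y + 15.0)² = 41.15²; (x + 28.3)² + (y + 35.1)² = 36.81²; (x − 24.0)² + (y − 20.8)² = 59.52².
Subtracting pairs of circle equations eliminates x²+y² and gives linear equations (the radical axes):
-67.4 x − 40.2 y = 2117.09
37.2 x + 71.6 y = -1094.83
Solving the 2×2 system: x ≈ -32.3, y ≈ 1.5 km.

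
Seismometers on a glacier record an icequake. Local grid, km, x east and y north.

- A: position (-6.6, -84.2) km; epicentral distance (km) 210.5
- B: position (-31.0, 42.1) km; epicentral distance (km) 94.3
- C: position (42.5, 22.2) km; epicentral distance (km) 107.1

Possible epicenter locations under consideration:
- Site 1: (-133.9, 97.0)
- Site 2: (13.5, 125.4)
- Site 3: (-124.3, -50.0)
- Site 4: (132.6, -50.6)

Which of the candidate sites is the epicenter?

Site 2

For each candidate, compare |candidate − station| to the reported distance:
Site 1: residuals A 10.9, B 22.3, C 84.5 → max 84.5 km
Site 2: residuals A 0.1, B 0.1, C 0.1 → max 0.1 km
Site 3: residuals A 87.9, B 36.8, C 74.7 → max 87.9 km
Site 4: residuals A 67.3, B 93.7, C 8.7 → max 93.7 km
Only Site 2 has all residuals ≈ 0.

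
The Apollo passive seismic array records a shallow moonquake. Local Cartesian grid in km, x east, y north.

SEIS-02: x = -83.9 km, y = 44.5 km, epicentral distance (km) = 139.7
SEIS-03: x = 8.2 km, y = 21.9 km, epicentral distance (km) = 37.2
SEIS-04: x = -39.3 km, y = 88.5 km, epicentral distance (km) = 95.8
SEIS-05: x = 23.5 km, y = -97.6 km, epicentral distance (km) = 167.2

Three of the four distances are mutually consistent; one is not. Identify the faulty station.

SEIS-03

Solve using three stations at a time. Using SEIS-02, SEIS-04, SEIS-05 (subtract circle equations pairwise → linear system) gives (x, y) ≈ (54.0, 66.8).
Distances from that point to each station vs reported:
  SEIS-02: calculated 139.7 vs reported 139.7 → residual 0.0 km
  SEIS-03: calculated 64.1 vs reported 37.2 → residual 26.9 km
  SEIS-04: calculated 95.8 vs reported 95.8 → residual 0.0 km
  SEIS-05: calculated 167.2 vs reported 167.2 → residual 0.0 km
SEIS-02, SEIS-04, SEIS-05 are mutually consistent (residuals ≈ 0); SEIS-03 is off by 26.9 km.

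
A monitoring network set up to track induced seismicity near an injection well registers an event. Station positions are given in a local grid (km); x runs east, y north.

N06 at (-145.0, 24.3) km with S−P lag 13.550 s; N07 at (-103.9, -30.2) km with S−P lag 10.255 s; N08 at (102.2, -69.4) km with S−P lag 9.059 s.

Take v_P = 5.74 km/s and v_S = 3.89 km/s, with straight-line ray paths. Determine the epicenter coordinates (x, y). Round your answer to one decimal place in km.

Distance from S−P lag: d = Δt · v_P v_S / (v_P − v_S) = Δt · (5.74·3.89)/(5.74−3.89) ≈ 12.0695·Δt.
So d_N06 = 163.54, d_N07 = 123.77, d_N08 = 109.34 km.
Circle about each station: (x + 145.0)² + (y − 24.3)² = 163.54²; (x + 103.9)² + (y + 30.2)² = 123.77²; (x − 102.2)² + (y + 69.4)² = 109.34².
Subtracting the N06 equation from the N07 and N08 equations removes the quadratic terms:
82.2 x − 109.0 y = 1518.08
494.4 x − 187.4 y = 8435.81
Solving the 2×2 system: x ≈ 16.5, y ≈ -1.5 km.

(16.5, -1.5)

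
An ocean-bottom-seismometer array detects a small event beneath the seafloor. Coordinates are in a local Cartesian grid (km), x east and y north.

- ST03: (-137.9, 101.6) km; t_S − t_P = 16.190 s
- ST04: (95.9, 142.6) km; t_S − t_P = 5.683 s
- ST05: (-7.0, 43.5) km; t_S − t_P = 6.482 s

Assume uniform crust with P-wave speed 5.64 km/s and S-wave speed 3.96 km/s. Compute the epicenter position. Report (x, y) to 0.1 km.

Distance from S−P lag: d = Δt · v_P v_S / (v_P − v_S) = Δt · (5.64·3.96)/(5.64−3.96) ≈ 13.2943·Δt.
So d_ST03 = 215.23, d_ST04 = 75.55, d_ST05 = 86.17 km.
Circle about each station: (x + 137.9)² + (y − 101.6)² = 215.23²; (x − 95.9)² + (y − 142.6)² = 75.55²; (x + 7.0)² + (y − 43.5)² = 86.17².
Subtracting the ST03 equation from the ST04 and ST05 equations removes the quadratic terms:
467.6 x + 82.0 y = 40808.75
261.8 x − 116.2 y = 11500.96
Solving the 2×2 system: x ≈ 75.0, y ≈ 70.0 km.

x ≈ 75.0 km, y ≈ 70.0 km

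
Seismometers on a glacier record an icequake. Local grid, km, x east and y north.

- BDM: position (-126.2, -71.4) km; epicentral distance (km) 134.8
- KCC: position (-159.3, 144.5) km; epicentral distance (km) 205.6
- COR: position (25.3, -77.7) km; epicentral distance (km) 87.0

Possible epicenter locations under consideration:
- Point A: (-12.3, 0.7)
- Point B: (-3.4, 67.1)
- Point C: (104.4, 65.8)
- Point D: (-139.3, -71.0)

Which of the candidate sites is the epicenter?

For each candidate, compare |candidate − station| to the reported distance:
Point A: residuals BDM 0.0, KCC 0.0, COR 0.0 → max 0.0 km
Point B: residuals BDM 50.3, KCC 31.5, COR 60.6 → max 60.6 km
Point C: residuals BDM 133.5, KCC 69.6, COR 76.9 → max 133.5 km
Point D: residuals BDM 121.7, KCC 10.8, COR 77.7 → max 121.7 km
Only Point A has all residuals ≈ 0.

Point A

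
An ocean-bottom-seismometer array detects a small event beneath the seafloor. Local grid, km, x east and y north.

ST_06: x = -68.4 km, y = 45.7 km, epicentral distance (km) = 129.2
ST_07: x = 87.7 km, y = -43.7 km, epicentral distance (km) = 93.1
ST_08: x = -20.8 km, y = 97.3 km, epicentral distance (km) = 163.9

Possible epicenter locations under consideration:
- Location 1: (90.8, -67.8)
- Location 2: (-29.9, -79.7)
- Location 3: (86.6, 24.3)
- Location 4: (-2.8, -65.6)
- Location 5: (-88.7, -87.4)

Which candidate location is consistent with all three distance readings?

For each candidate, compare |candidate − station| to the reported distance:
Location 1: residuals ST_06 66.3, ST_07 68.8, ST_08 35.4 → max 68.8 km
Location 2: residuals ST_06 2.0, ST_07 29.9, ST_08 13.3 → max 29.9 km
Location 3: residuals ST_06 27.3, ST_07 25.1, ST_08 34.0 → max 34.0 km
Location 4: residuals ST_06 0.0, ST_07 0.0, ST_08 0.0 → max 0.0 km
Location 5: residuals ST_06 5.4, ST_07 88.6, ST_08 32.9 → max 88.6 km
Only Location 4 has all residuals ≈ 0.

Location 4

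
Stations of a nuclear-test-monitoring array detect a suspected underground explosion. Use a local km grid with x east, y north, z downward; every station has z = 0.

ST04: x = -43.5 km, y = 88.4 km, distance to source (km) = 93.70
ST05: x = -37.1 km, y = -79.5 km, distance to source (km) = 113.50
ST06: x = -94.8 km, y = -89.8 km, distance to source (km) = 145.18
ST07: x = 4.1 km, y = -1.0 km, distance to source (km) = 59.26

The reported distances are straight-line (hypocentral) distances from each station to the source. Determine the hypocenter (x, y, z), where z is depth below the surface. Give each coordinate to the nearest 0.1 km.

Each station gives a sphere (x−x_i)² + (y−y_i)² + z² = d_i² (stations at z=0).
Subtracting the ST04 sphere from ST05 and ST06: z² cancels, leaving linear equations in x and y:
12.8 x − 335.8 y = -6112.71
-102.6 x − 356.4 y = -4953.27
Solving: x ≈ -13.207, y ≈ 17.700 km (keep extra digits for the depth step; rounded: -13.2, 17.7).
Then from the ST04 sphere: z² = 93.70² − (x + 43.5)² − (y − 88.4)² with x = -13.207, y = 17.700, so z ≈ 53.512 ≈ 53.5 km.
Check against ST07 (with the unrounded solution): distance 59.27 ≈ 59.26 km. ✓

(-13.2, 17.7, 53.5)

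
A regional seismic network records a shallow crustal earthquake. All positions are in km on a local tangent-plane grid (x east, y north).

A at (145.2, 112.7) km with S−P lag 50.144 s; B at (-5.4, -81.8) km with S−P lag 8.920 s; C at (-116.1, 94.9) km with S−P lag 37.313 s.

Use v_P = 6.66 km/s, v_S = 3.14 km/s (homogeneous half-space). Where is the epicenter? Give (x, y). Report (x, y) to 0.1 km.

Distance from S−P lag: d = Δt · v_P v_S / (v_P − v_S) = Δt · (6.66·3.14)/(6.66−3.14) ≈ 5.9410·Δt.
So d_A = 297.91, d_B = 52.99, d_C = 221.68 km.
Circle about each station: (x − 145.2)² + (y − 112.7)² = 297.91²; (x + 5.4)² + (y + 81.8)² = 52.99²; (x + 116.1)² + (y − 94.9)² = 221.68².
Subtracting pairs of circle equations eliminates x²+y² and gives linear equations (the radical axes):
-301.2 x − 389.0 y = 58878.50
-522.6 x − 35.6 y = 28309.24
Solving the 2×2 system: x ≈ -46.3, y ≈ -115.5 km.

x ≈ -46.3 km, y ≈ -115.5 km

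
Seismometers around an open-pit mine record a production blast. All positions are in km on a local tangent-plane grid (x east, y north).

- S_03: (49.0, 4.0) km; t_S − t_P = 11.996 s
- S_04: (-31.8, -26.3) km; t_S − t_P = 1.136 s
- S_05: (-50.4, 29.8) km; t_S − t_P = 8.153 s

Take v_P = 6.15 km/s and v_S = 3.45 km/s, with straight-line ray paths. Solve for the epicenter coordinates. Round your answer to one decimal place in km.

Distance from S−P lag: d = Δt · v_P v_S / (v_P − v_S) = Δt · (6.15·3.45)/(6.15−3.45) ≈ 7.8583·Δt.
So d_S_03 = 94.27, d_S_04 = 8.93, d_S_05 = 64.07 km.
Circle about each station: (x − 49.0)² + (y − 4.0)² = 94.27²; (x + 31.8)² + (y + 26.3)² = 8.93²; (x + 50.4)² + (y − 29.8)² = 64.07².
Subtracting pairs of circle equations eliminates x²+y² and gives linear equations (the radical axes):
-161.6 x − 60.6 y = 8093.02
-198.8 x + 51.6 y = 5793.07
Solving the 2×2 system: x ≈ -37.7, y ≈ -33.0 km.

x ≈ -37.7 km, y ≈ -33.0 km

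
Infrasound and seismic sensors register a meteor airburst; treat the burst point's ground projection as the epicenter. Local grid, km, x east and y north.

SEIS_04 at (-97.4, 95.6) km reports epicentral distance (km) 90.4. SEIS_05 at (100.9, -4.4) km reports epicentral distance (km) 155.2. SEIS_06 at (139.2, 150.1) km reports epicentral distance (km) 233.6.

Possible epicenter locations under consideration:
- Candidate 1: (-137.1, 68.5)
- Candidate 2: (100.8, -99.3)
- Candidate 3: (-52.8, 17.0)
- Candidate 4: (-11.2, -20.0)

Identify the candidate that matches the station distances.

For each candidate, compare |candidate − station| to the reported distance:
Candidate 1: residuals SEIS_04 42.3, SEIS_05 93.7, SEIS_06 54.5 → max 93.7 km
Candidate 2: residuals SEIS_04 187.6, SEIS_05 60.3, SEIS_06 18.7 → max 187.6 km
Candidate 3: residuals SEIS_04 0.0, SEIS_05 0.0, SEIS_06 0.0 → max 0.0 km
Candidate 4: residuals SEIS_04 53.8, SEIS_05 42.0, SEIS_06 6.5 → max 53.8 km
Only Candidate 3 has all residuals ≈ 0.

Candidate 3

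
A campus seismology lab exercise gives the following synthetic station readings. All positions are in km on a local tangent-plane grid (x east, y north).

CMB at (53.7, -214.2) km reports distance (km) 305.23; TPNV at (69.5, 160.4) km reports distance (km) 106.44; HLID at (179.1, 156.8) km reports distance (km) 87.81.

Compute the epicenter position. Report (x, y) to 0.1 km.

Circle about each station: (x − 53.7)² + (y + 214.2)² = 305.23²; (x − 69.5)² + (y − 160.4)² = 106.44²; (x − 179.1)² + (y − 156.8)² = 87.81².
Subtracting the CMB equation from the TPNV and HLID equations removes the quadratic terms:
31.6 x + 749.2 y = 63628.96
250.8 x + 742.0 y = 93352.48
Solving the 2×2 system: x ≈ 138.2, y ≈ 79.1 km.
Check against CMB (with the unrounded x, y): √((x − 53.7)²+(y + 214.2)²) = 305.23 ≈ 305.23 km. ✓

(138.2, 79.1)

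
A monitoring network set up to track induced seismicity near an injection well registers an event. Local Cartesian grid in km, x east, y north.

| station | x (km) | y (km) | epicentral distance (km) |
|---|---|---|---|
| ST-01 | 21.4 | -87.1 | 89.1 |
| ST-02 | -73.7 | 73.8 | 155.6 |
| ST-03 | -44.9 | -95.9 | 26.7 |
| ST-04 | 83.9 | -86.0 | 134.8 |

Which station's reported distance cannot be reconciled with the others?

Solve using three stations at a time. Using ST-01, ST-02, ST-03 (subtract circle equations pairwise → linear system) gives (x, y) ≈ (-67.5, -81.7).
Distances from that point to each station vs reported:
  ST-01: calculated 89.1 vs reported 89.1 → residual 0.0 km
  ST-02: calculated 155.6 vs reported 155.6 → residual 0.0 km
  ST-03: calculated 26.7 vs reported 26.7 → residual 0.0 km
  ST-04: calculated 151.5 vs reported 134.8 → residual 16.7 km
ST-01, ST-02, ST-03 are mutually consistent (residuals ≈ 0); ST-04 is off by 16.7 km.

ST-04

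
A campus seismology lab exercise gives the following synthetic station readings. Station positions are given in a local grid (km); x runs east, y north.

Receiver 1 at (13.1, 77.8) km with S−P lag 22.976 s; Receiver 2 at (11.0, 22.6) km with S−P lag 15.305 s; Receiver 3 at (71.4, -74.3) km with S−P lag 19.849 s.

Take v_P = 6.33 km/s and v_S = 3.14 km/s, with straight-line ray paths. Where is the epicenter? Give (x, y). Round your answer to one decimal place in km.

Distance from S−P lag: d = Δt · v_P v_S / (v_P − v_S) = Δt · (6.33·3.14)/(6.33−3.14) ≈ 6.2308·Δt.
So d_Receiver 1 = 143.16, d_Receiver 2 = 95.36, d_Receiver 3 = 123.67 km.
Circle about each station: (x − 13.1)² + (y − 77.8)² = 143.16²; (x − 11.0)² + (y − 22.6)² = 95.36²; (x − 71.4)² + (y + 74.3)² = 123.67².
Subtracting the Receiver 1 equation from the Receiver 2 and Receiver 3 equations removes the quadratic terms:
-4.2 x − 110.4 y = 5808.57
116.6 x − 304.2 y = 9594.52
Solving the 2×2 system: x ≈ -50.0, y ≈ -50.7 km.
Check against Receiver 1 (with the unrounded x, y): √((x − 13.1)²+(y − 77.8)²) = 143.17 ≈ 143.16 km. ✓

x ≈ -50.0 km, y ≈ -50.7 km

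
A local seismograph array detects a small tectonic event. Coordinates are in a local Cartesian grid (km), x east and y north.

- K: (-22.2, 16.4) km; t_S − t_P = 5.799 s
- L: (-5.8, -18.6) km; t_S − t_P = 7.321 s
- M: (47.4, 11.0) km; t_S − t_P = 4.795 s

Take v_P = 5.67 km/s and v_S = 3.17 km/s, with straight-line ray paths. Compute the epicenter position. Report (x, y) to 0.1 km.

Distance from S−P lag: d = Δt · v_P v_S / (v_P − v_S) = Δt · (5.67·3.17)/(5.67−3.17) ≈ 7.1896·Δt.
So d_K = 41.69, d_L = 52.63, d_M = 34.47 km.
Circle about each station: (x + 22.2)² + (y − 16.4)² = 41.69²; (x + 5.8)² + (y + 18.6)² = 52.63²; (x − 47.4)² + (y − 11.0)² = 34.47².
Subtracting pairs of circle equations eliminates x²+y² and gives linear equations (the radical axes):
32.8 x − 70.0 y = -1414.06
139.2 x − 10.8 y = 2155.84
Solving the 2×2 system: x ≈ 17.7, y ≈ 28.5 km.

(17.7, 28.5)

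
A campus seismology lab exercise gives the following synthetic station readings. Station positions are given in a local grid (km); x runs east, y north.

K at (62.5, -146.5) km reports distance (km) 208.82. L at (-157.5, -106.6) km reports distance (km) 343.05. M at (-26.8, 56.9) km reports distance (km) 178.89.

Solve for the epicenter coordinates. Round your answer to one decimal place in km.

151.5 km east, 42.4 km north

Circle about each station: (x − 62.5)² + (y + 146.5)² = 208.82²; (x + 157.5)² + (y + 106.6)² = 343.05²; (x + 26.8)² + (y − 56.9)² = 178.89².
Subtracting the K equation from the L and M equations removes the quadratic terms:
-440.0 x + 79.8 y = -63276.20
-178.6 x + 406.8 y = -9808.49
Solving the 2×2 system: x ≈ 151.5, y ≈ 42.4 km.
Check against K (with the unrounded x, y): √((x − 62.5)²+(y + 146.5)²) = 208.82 ≈ 208.82 km. ✓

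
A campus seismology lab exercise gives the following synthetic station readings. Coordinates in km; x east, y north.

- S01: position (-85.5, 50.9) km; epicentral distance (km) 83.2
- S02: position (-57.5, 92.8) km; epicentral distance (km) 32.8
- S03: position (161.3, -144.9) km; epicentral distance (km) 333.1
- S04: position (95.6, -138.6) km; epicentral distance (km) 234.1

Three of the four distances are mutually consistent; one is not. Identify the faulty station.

Solve using three stations at a time. Using S01, S02, S03 (subtract circle equations pairwise → linear system) gives (x, y) ≈ (-40.0, 120.5).
Distances from that point to each station vs reported:
  S01: calculated 83.2 vs reported 83.2 → residual 0.0 km
  S02: calculated 32.8 vs reported 32.8 → residual 0.0 km
  S03: calculated 333.1 vs reported 333.1 → residual 0.0 km
  S04: calculated 292.4 vs reported 234.1 → residual 58.3 km
S01, S02, S03 are mutually consistent (residuals ≈ 0); S04 is off by 58.3 km.

S04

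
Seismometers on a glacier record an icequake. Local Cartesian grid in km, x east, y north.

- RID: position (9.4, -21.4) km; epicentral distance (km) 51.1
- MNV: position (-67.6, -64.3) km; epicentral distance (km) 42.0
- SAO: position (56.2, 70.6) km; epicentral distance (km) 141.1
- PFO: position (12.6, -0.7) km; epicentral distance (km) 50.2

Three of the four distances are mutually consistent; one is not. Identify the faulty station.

PFO

Solve using three stations at a time. Using RID, MNV, SAO (subtract circle equations pairwise → linear system) gives (x, y) ≈ (-40.6, -32.1).
Distances from that point to each station vs reported:
  RID: calculated 51.1 vs reported 51.1 → residual 0.0 km
  MNV: calculated 42.0 vs reported 42.0 → residual 0.0 km
  SAO: calculated 141.1 vs reported 141.1 → residual 0.0 km
  PFO: calculated 61.8 vs reported 50.2 → residual 11.6 km
RID, MNV, SAO are mutually consistent (residuals ≈ 0); PFO is off by 11.6 km.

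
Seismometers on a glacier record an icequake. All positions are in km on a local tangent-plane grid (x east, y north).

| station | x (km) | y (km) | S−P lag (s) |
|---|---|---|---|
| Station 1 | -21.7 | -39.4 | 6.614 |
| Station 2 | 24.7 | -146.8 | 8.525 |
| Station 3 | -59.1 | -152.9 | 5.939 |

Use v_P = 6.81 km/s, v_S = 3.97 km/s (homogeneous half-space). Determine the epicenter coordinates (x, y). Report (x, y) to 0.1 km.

Distance from S−P lag: d = Δt · v_P v_S / (v_P − v_S) = Δt · (6.81·3.97)/(6.81−3.97) ≈ 9.5196·Δt.
So d_Station 1 = 62.96, d_Station 2 = 81.15, d_Station 3 = 56.54 km.
Circle about each station: (x + 21.7)² + (y + 39.4)² = 62.96²; (x − 24.7)² + (y + 146.8)² = 81.15²; (x + 59.1)² + (y + 152.9)² = 56.54².
Subtracting the Station 1 equation from the Station 2 and Station 3 equations removes the quadratic terms:
92.8 x − 214.8 y = 17515.72
-74.8 x − 227.0 y = 25615.16
Solving the 2×2 system: x ≈ -41.1, y ≈ -99.3 km.
Check against Station 1 (with the unrounded x, y): √((x + 21.7)²+(y + 39.4)²) = 62.96 ≈ 62.96 km. ✓

x ≈ -41.1 km, y ≈ -99.3 km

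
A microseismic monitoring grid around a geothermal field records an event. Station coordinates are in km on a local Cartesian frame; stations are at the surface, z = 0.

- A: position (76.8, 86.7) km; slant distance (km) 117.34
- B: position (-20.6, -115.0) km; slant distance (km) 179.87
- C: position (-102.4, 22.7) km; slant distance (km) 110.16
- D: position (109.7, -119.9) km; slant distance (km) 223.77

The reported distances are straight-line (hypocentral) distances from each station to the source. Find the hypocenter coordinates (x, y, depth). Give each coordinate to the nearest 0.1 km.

Each station gives a sphere (x−x_i)² + (y−y_i)² + z² = d_i² (stations at z=0).
Subtracting the A sphere from B and C: z² cancels, leaving linear equations in x and y:
-194.8 x − 403.4 y = -18350.31
-358.4 x − 128.0 y = -780.63
Solving: x ≈ -17.000, y ≈ 53.698 km (keep extra digits for the depth step; rounded: -17.0, 53.7).
Then from the A sphere: z² = 117.34² − (x − 76.8)² − (y − 86.7)² with x = -17.000, y = 53.698, so z ≈ 62.299 ≈ 62.3 km.
Check against D (with the unrounded solution): distance 223.76 ≈ 223.77 km. ✓

x ≈ -17.0 km, y ≈ 53.7 km, depth ≈ 62.3 km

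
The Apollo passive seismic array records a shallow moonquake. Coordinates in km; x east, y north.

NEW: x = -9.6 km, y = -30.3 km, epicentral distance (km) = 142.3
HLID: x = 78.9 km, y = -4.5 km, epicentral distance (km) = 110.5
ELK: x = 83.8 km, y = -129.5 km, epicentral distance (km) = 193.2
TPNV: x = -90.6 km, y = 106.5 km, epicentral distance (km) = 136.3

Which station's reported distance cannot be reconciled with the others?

Solve using three stations at a time. Using NEW, HLID, TPNV (subtract circle equations pairwise → linear system) gives (x, y) ≈ (45.6, 100.9).
Distances from that point to each station vs reported:
  NEW: calculated 142.3 vs reported 142.3 → residual 0.0 km
  HLID: calculated 110.5 vs reported 110.5 → residual 0.0 km
  ELK: calculated 233.5 vs reported 193.2 → residual 40.3 km
  TPNV: calculated 136.3 vs reported 136.3 → residual 0.0 km
NEW, HLID, TPNV are mutually consistent (residuals ≈ 0); ELK is off by 40.3 km.

ELK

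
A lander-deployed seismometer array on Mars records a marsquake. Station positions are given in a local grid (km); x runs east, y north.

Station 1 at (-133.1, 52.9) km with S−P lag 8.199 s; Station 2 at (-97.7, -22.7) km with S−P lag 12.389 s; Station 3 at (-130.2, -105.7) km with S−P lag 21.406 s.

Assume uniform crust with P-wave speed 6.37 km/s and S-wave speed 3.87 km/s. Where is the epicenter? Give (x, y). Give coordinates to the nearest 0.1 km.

-63.9 km east, 94.7 km north

Distance from S−P lag: d = Δt · v_P v_S / (v_P − v_S) = Δt · (6.37·3.87)/(6.37−3.87) ≈ 9.8608·Δt.
So d_Station 1 = 80.85, d_Station 2 = 122.16, d_Station 3 = 211.08 km.
Circle about each station: (x + 133.1)² + (y − 52.9)² = 80.85²; (x + 97.7)² + (y + 22.7)² = 122.16²; (x + 130.2)² + (y + 105.7)² = 211.08².
Subtracting the Station 1 equation from the Station 2 and Station 3 equations removes the quadratic terms:
70.8 x − 151.2 y = -18839.78
5.8 x − 317.2 y = -30407.53
Solving the 2×2 system: x ≈ -63.9, y ≈ 94.7 km.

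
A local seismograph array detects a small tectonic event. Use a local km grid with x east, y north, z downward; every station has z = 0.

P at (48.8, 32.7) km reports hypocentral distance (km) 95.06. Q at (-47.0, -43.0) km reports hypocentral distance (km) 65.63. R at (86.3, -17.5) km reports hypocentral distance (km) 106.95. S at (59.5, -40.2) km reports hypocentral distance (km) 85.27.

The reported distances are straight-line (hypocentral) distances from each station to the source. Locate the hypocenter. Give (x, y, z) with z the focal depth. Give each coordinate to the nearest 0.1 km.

Each station gives a sphere (x−x_i)² + (y−y_i)² + z² = d_i² (stations at z=0).
Subtracting the P sphere from Q and R: z² cancels, leaving linear equations in x and y:
-191.6 x − 151.4 y = 5336.38
75.0 x − 100.4 y = 1901.31
Solving: x ≈ -8.104, y ≈ -24.991 km (keep extra digits for the depth step; rounded: -8.1, -25.0).
Then from the P sphere: z² = 95.06² − (x − 48.8)² − (y − 32.7)² with x = -8.104, y = -24.991, so z ≈ 49.700 ≈ 49.7 km.
Check against S (with the unrounded solution): distance 85.27 ≈ 85.27 km. ✓

(-8.1, -25.0, 49.7)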